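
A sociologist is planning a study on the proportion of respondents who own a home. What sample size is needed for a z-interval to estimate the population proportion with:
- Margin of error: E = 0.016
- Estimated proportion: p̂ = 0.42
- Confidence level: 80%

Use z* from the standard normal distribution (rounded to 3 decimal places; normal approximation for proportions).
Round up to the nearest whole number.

Using z* for proportion z-interval (normal approximation).

For 80% confidence, z* = 1.282 (from standard normal table)

Sample size formula for proportion z-interval: n = z*²p̂(1-p̂)/E²

n = 1.282² × 0.42 × 0.58 / 0.016²
  = 1.643524 × 0.2436 / 0.000256
  = 1563.9158

Round up to the nearest whole number: n = 1564

1564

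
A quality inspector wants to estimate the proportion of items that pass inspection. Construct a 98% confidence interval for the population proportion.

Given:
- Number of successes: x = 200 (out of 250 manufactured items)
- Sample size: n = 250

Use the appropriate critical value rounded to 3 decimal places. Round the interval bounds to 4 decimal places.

Sample proportion: p̂ = 200/250 = 0.800000

Check conditions for normal approximation:
  np̂ = 200 ≥ 10 ✓
  n(1-p̂) = 50 ≥ 10 ✓

The sample is large enough, so use a z-interval (normal approximation) for the proportion.

For 98% confidence, z* = 2.326 (from standard normal table)

Standard error: SE = √(p̂(1-p̂)/n) = √(0.800000×0.200000/250) = 0.02529822

Margin of error: E = z* × SE = 2.326 × 0.02529822 = 0.058844

Z-interval: p̂ ± E = 0.800000 ± 0.058844 = (0.741156, 0.858844)

Rounded to 4 decimal places:

(0.7412, 0.8588)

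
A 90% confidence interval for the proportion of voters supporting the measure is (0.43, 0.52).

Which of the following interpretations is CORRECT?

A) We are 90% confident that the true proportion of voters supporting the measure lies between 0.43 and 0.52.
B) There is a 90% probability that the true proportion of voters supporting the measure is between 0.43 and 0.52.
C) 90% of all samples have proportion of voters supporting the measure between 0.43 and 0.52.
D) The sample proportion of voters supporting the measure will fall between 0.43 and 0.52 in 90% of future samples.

A confidence interval represents our confidence in the procedure, not a probability statement about the parameter.

Key concept: If we repeated this sampling process many times and computed a 90% CI each time, about 90% of those intervals would contain the true population parameter.

For this specific interval (0.43, 0.52):
- Midpoint (point estimate): 0.475
- Margin of error: 0.045

The correct interpretation is the one stating confidence that the true parameter lies in the interval — option A.

A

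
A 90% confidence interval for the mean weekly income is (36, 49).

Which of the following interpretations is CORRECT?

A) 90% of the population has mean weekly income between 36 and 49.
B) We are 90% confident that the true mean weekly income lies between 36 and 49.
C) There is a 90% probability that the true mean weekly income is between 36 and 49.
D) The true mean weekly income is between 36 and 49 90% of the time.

A confidence interval represents our confidence in the procedure, not a probability statement about the parameter.

Key concept: If we repeated this sampling process many times and computed a 90% CI each time, about 90% of those intervals would contain the true population parameter.

For this specific interval (36, 49):
- Midpoint (point estimate): 42.5
- Margin of error: 6.5

The correct interpretation is the one stating confidence that the true parameter lies in the interval — option B.

B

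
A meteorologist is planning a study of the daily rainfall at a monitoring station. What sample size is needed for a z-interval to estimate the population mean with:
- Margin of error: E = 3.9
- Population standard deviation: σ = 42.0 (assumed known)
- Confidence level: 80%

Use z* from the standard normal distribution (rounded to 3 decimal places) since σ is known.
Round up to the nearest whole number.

Using z* since population σ is known (z-interval formula).

For 80% confidence, z* = 1.282 (from standard normal table)

Sample size formula for z-interval: n = (z*σ/E)²

n = (1.282 × 42.0 / 3.9)²
  = (13.806154)²
  = 190.6099

Round up to the nearest whole number: n = 191

191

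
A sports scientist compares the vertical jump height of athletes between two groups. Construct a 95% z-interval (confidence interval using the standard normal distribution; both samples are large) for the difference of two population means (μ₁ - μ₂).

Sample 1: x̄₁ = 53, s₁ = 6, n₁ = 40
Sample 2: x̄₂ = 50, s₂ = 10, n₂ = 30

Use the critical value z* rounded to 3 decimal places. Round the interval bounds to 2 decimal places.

Both samples are large (n₁ = 40 ≥ 30, n₂ = 30 ≥ 30), so a z-interval for the difference of means applies.

Point estimate: x̄₁ - x̄₂ = 53 - 50 = 3

Standard error: SE = √(s₁²/n₁ + s₂²/n₂)
= √(6²/40 + 10²/30)
= √(0.900000 + 3.333333)
= 2.057507

For 95% confidence, z* = 1.96 (from standard normal table)
Margin of error: E = z* × SE = 1.96 × 2.057507 = 4.0327

Z-interval: (x̄₁ - x̄₂) ± E = 3 ± 4.0327 = (-1.0327, 7.0327)

Rounded to 2 decimal places:

(-1.03, 7.03)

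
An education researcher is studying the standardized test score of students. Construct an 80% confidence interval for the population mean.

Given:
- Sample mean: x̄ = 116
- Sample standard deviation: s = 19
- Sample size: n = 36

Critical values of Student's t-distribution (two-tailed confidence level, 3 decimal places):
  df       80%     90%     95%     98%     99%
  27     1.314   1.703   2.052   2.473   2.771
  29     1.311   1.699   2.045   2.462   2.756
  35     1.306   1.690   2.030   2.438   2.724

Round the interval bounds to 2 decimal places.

The population standard deviation σ is unknown (only the sample standard deviation s is given), so use a t-interval with df = n - 1 = 36 - 1 = 35.

For 80% confidence with df = 35, t* = 1.306 (from t-table)

Standard error: SE = s/√n = 19/√36 = 3.166667

Margin of error: E = t* × SE = 1.306 × 3.166667 = 4.1357

T-interval: x̄ ± E = 116 ± 4.1357 = (111.8643, 120.1357)

Rounded to 2 decimal places:

(111.86, 120.14)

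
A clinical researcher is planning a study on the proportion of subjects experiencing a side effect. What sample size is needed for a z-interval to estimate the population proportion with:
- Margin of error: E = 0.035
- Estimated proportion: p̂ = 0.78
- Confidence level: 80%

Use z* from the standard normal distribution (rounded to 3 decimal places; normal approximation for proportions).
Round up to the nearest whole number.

Using z* for proportion z-interval (normal approximation).

For 80% confidence, z* = 1.282 (from standard normal table)

Sample size formula for proportion z-interval: n = z*²p̂(1-p̂)/E²

n = 1.282² × 0.78 × 0.22 / 0.035²
  = 1.643524 × 0.1716 / 0.001225
  = 230.2275

Round up to the nearest whole number: n = 231

231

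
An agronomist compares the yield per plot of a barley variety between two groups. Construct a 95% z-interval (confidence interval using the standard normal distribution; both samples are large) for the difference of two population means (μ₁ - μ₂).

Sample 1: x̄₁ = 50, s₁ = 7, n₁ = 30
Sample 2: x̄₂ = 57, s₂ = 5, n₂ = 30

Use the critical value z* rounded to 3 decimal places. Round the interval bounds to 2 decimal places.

Both samples are large (n₁ = 30 ≥ 30, n₂ = 30 ≥ 30), so a z-interval for the difference of means applies.

Point estimate: x̄₁ - x̄₂ = 50 - 57 = -7

Standard error: SE = √(s₁²/n₁ + s₂²/n₂)
= √(7²/30 + 5²/30)
= √(1.633333 + 0.833333)
= 1.570563

For 95% confidence, z* = 1.96 (from standard normal table)
Margin of error: E = z* × SE = 1.96 × 1.570563 = 3.0783

Z-interval: (x̄₁ - x̄₂) ± E = -7 ± 3.0783 = (-10.0783, -3.9217)

Rounded to 2 decimal places:

(-10.08, -3.92)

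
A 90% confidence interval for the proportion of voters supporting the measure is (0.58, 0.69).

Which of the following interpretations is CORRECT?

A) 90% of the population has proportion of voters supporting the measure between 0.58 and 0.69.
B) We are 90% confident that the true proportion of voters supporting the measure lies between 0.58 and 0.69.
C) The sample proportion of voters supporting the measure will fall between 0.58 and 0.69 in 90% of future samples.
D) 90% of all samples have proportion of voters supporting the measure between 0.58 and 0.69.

A confidence interval represents our confidence in the procedure, not a probability statement about the parameter.

Key concept: If we repeated this sampling process many times and computed a 90% CI each time, about 90% of those intervals would contain the true population parameter.

For this specific interval (0.58, 0.69):
- Midpoint (point estimate): 0.635
- Margin of error: 0.055

The correct interpretation is the one stating confidence that the true parameter lies in the interval — option B.

B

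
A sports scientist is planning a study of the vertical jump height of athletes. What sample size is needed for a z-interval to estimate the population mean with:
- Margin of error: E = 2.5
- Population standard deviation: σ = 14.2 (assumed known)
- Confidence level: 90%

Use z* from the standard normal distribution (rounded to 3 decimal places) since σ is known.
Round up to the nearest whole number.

Using z* since population σ is known (z-interval formula).

For 90% confidence, z* = 1.645 (from standard normal table)

Sample size formula for z-interval: n = (z*σ/E)²

n = (1.645 × 14.2 / 2.5)²
  = (9.343600)²
  = 87.3029

Round up to the nearest whole number: n = 88

88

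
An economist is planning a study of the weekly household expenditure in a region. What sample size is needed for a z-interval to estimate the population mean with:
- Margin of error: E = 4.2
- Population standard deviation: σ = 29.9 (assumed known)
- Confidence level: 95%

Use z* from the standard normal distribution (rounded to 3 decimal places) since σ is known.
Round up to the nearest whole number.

Using z* since population σ is known (z-interval formula).

For 95% confidence, z* = 1.96 (from standard normal table)

Sample size formula for z-interval: n = (z*σ/E)²

n = (1.96 × 29.9 / 4.2)²
  = (13.953333)²
  = 194.6955

Round up to the nearest whole number: n = 195

195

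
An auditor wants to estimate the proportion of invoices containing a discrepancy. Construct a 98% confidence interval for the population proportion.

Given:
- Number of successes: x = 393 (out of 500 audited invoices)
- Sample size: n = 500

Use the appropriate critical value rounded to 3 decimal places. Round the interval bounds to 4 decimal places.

Sample proportion: p̂ = 393/500 = 0.786000

Check conditions for normal approximation:
  np̂ = 393 ≥ 10 ✓
  n(1-p̂) = 107 ≥ 10 ✓

The sample is large enough, so use a z-interval (normal approximation) for the proportion.

For 98% confidence, z* = 2.326 (from standard normal table)

Standard error: SE = √(p̂(1-p̂)/n) = √(0.786000×0.214000/500) = 0.01834143

Margin of error: E = z* × SE = 2.326 × 0.01834143 = 0.042662

Z-interval: p̂ ± E = 0.786000 ± 0.042662 = (0.743338, 0.828662)

Rounded to 4 decimal places:

(0.7433, 0.8287)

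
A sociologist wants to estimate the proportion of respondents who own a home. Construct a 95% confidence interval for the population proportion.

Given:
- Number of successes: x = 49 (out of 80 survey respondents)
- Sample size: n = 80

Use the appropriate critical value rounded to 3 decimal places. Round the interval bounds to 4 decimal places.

Sample proportion: p̂ = 49/80 = 0.612500

Check conditions for normal approximation:
  np̂ = 49 ≥ 10 ✓
  n(1-p̂) = 31 ≥ 10 ✓

The sample is large enough, so use a z-interval (normal approximation) for the proportion.

For 95% confidence, z* = 1.96 (from standard normal table)

Standard error: SE = √(p̂(1-p̂)/n) = √(0.612500×0.387500/80) = 0.05446831

Margin of error: E = z* × SE = 1.96 × 0.05446831 = 0.106758

Z-interval: p̂ ± E = 0.612500 ± 0.106758 = (0.505742, 0.719258)

Rounded to 4 decimal places:

(0.5057, 0.7193)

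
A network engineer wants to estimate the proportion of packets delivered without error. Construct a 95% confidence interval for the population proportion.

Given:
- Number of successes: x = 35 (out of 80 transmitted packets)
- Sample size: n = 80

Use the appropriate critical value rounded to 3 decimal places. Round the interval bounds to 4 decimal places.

Sample proportion: p̂ = 35/80 = 0.437500

Check conditions for normal approximation:
  np̂ = 35 ≥ 10 ✓
  n(1-p̂) = 45 ≥ 10 ✓

The sample is large enough, so use a z-interval (normal approximation) for the proportion.

For 95% confidence, z* = 1.96 (from standard normal table)

Standard error: SE = √(p̂(1-p̂)/n) = √(0.437500×0.562500/80) = 0.05546325

Margin of error: E = z* × SE = 1.96 × 0.05546325 = 0.108708

Z-interval: p̂ ± E = 0.437500 ± 0.108708 = (0.328792, 0.546208)

Rounded to 4 decimal places:

(0.3288, 0.5462)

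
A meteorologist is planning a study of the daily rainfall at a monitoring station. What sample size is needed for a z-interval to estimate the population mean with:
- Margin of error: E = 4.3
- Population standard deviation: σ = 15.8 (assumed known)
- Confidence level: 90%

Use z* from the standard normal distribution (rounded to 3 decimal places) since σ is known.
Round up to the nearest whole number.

Using z* since population σ is known (z-interval formula).

For 90% confidence, z* = 1.645 (from standard normal table)

Sample size formula for z-interval: n = (z*σ/E)²

n = (1.645 × 15.8 / 4.3)²
  = (6.044419)²
  = 36.5350

Round up to the nearest whole number: n = 37

37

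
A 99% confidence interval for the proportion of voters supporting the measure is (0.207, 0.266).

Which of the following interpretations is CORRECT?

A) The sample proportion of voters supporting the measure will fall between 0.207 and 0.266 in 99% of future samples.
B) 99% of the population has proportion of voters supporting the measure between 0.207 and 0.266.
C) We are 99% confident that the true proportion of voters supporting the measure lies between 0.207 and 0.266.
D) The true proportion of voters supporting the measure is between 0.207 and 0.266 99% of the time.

A confidence interval represents our confidence in the procedure, not a probability statement about the parameter.

Key concept: If we repeated this sampling process many times and computed a 99% CI each time, about 99% of those intervals would contain the true population parameter.

For this specific interval (0.207, 0.266):
- Midpoint (point estimate): 0.2365
- Margin of error: 0.0295

The correct interpretation is the one stating confidence that the true parameter lies in the interval — option C.

C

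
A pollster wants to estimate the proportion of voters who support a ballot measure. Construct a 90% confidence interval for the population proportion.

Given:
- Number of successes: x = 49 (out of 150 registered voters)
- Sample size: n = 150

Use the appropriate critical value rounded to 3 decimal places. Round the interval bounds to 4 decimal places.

Sample proportion: p̂ = 49/150 = 0.326667

Check conditions for normal approximation:
  np̂ = 49 ≥ 10 ✓
  n(1-p̂) = 101 ≥ 10 ✓

The sample is large enough, so use a z-interval (normal approximation) for the proportion.

For 90% confidence, z* = 1.645 (from standard normal table)

Standard error: SE = √(p̂(1-p̂)/n) = √(0.326667×0.673333/150) = 0.03829322

Margin of error: E = z* × SE = 1.645 × 0.03829322 = 0.062992

Z-interval: p̂ ± E = 0.326667 ± 0.062992 = (0.263674, 0.389659)

Rounded to 4 decimal places:

(0.2637, 0.3897)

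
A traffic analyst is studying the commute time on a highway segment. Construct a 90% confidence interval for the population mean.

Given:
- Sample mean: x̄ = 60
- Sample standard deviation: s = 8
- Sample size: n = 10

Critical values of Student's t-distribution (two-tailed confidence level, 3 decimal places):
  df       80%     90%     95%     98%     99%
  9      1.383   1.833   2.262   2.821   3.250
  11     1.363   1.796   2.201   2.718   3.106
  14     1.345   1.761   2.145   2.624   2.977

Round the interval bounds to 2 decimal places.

The population standard deviation σ is unknown (only the sample standard deviation s is given), so use a t-interval with df = n - 1 = 10 - 1 = 9.

For 90% confidence with df = 9, t* = 1.833 (from t-table)

Standard error: SE = s/√n = 8/√10 = 2.529822

Margin of error: E = t* × SE = 1.833 × 2.529822 = 4.6372

T-interval: x̄ ± E = 60 ± 4.6372 = (55.3628, 64.6372)

Rounded to 2 decimal places:

(55.36, 64.64)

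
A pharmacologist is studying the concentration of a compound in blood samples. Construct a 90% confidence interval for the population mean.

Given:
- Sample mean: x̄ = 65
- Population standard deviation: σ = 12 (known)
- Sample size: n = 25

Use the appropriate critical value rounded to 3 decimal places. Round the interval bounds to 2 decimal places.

The population standard deviation σ is known, so use a z-interval (standard normal critical value).

For 90% confidence, z* = 1.645 (from standard normal table)

Standard error: SE = σ/√n = 12/√25 = 2.400000

Margin of error: E = z* × SE = 1.645 × 2.400000 = 3.9480

Z-interval: x̄ ± E = 65 ± 3.9480 = (61.0520, 68.9480)

Rounded to 2 decimal places:

(61.05, 68.95)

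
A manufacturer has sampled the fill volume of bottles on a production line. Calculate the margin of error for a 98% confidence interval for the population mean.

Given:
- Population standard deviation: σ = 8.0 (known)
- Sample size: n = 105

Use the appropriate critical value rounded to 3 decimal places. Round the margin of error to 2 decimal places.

The population standard deviation σ is known, so use the z-interval margin of error formula.

For 98% confidence, z* = 2.326 (from standard normal table)

Margin of error formula for z-interval: E = z* × σ/√n

E = 2.326 × 8.0/√105
  = 2.326 × 0.780720
  = 1.8160

Rounded to 2 decimal places:

1.82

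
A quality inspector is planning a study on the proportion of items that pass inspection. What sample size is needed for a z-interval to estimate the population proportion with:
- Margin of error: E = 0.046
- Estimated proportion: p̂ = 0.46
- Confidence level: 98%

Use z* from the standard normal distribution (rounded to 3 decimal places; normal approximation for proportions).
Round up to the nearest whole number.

Using z* for proportion z-interval (normal approximation).

For 98% confidence, z* = 2.326 (from standard normal table)

Sample size formula for proportion z-interval: n = z*²p̂(1-p̂)/E²

n = 2.326² × 0.46 × 0.54 / 0.046²
  = 5.410276 × 0.2484 / 0.002116
  = 635.1194

Round up to the nearest whole number: n = 636

636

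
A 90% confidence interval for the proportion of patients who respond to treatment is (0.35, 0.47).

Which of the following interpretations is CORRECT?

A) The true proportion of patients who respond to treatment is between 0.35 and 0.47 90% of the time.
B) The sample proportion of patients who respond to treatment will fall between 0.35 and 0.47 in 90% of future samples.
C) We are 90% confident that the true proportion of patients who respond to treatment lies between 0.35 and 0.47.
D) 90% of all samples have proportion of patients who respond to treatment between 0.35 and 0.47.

A confidence interval represents our confidence in the procedure, not a probability statement about the parameter.

Key concept: If we repeated this sampling process many times and computed a 90% CI each time, about 90% of those intervals would contain the true population parameter.

For this specific interval (0.35, 0.47):
- Midpoint (point estimate): 0.41
- Margin of error: 0.06

The correct interpretation is the one stating confidence that the true parameter lies in the interval — option C.

C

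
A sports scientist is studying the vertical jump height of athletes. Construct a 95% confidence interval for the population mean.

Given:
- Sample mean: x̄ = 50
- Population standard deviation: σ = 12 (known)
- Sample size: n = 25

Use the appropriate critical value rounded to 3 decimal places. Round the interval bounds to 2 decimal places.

The population standard deviation σ is known, so use a z-interval (standard normal critical value).

For 95% confidence, z* = 1.96 (from standard normal table)

Standard error: SE = σ/√n = 12/√25 = 2.400000

Margin of error: E = z* × SE = 1.96 × 2.400000 = 4.7040

Z-interval: x̄ ± E = 50 ± 4.7040 = (45.2960, 54.7040)

Rounded to 2 decimal places:

(45.30, 54.70)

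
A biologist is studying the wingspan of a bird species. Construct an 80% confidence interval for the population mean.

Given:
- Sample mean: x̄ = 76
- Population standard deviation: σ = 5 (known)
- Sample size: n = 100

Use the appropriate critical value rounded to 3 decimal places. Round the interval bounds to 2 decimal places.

The population standard deviation σ is known, so use a z-interval (standard normal critical value).

For 80% confidence, z* = 1.282 (from standard normal table)

Standard error: SE = σ/√n = 5/√100 = 0.500000

Margin of error: E = z* × SE = 1.282 × 0.500000 = 0.6410

Z-interval: x̄ ± E = 76 ± 0.6410 = (75.3590, 76.6410)

Rounded to 2 decimal places:

(75.36, 76.64)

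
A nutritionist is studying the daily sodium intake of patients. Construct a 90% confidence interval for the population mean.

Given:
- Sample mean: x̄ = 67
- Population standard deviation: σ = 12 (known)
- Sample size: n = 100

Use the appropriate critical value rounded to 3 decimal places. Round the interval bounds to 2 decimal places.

The population standard deviation σ is known, so use a z-interval (standard normal critical value).

For 90% confidence, z* = 1.645 (from standard normal table)

Standard error: SE = σ/√n = 12/√100 = 1.200000

Margin of error: E = z* × SE = 1.645 × 1.200000 = 1.9740

Z-interval: x̄ ± E = 67 ± 1.9740 = (65.0260, 68.9740)

Rounded to 2 decimal places:

(65.03, 68.97)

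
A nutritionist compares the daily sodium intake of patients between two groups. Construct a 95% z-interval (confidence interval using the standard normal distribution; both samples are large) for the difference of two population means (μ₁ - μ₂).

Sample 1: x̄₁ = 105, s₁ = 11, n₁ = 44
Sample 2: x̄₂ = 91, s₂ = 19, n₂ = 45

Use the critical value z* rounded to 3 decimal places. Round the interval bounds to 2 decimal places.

Both samples are large (n₁ = 44 ≥ 30, n₂ = 45 ≥ 30), so a z-interval for the difference of means applies.

Point estimate: x̄₁ - x̄₂ = 105 - 91 = 14

Standard error: SE = √(s₁²/n₁ + s₂²/n₂)
= √(11²/44 + 19²/45)
= √(2.750000 + 8.022222)
= 3.282106

For 95% confidence, z* = 1.96 (from standard normal table)
Margin of error: E = z* × SE = 1.96 × 3.282106 = 6.4329

Z-interval: (x̄₁ - x̄₂) ± E = 14 ± 6.4329 = (7.5671, 20.4329)

Rounded to 2 decimal places:

(7.57, 20.43)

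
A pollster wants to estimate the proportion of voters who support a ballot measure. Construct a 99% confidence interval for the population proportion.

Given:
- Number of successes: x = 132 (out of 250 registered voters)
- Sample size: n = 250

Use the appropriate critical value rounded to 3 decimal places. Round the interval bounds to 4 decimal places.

Sample proportion: p̂ = 132/250 = 0.528000

Check conditions for normal approximation:
  np̂ = 132 ≥ 10 ✓
  n(1-p̂) = 118 ≥ 10 ✓

The sample is large enough, so use a z-interval (normal approximation) for the proportion.

For 99% confidence, z* = 2.576 (from standard normal table)

Standard error: SE = √(p̂(1-p̂)/n) = √(0.528000×0.472000/250) = 0.03157315

Margin of error: E = z* × SE = 2.576 × 0.03157315 = 0.081332

Z-interval: p̂ ± E = 0.528000 ± 0.081332 = (0.446668, 0.609332)

Rounded to 4 decimal places:

(0.4467, 0.6093)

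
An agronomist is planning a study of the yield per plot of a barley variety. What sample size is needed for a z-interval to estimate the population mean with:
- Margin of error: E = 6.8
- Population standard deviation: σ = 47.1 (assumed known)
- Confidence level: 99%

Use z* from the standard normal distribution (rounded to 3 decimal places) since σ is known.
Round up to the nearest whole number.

Using z* since population σ is known (z-interval formula).

For 99% confidence, z* = 2.576 (from standard normal table)

Sample size formula for z-interval: n = (z*σ/E)²

n = (2.576 × 47.1 / 6.8)²
  = (17.842588)²
  = 318.3580

Round up to the nearest whole number: n = 319

319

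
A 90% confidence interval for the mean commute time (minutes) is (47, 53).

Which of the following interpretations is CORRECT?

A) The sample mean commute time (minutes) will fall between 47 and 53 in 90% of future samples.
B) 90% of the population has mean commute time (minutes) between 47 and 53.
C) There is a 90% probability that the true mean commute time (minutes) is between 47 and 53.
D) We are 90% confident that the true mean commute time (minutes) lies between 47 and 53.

A confidence interval represents our confidence in the procedure, not a probability statement about the parameter.

Key concept: If we repeated this sampling process many times and computed a 90% CI each time, about 90% of those intervals would contain the true population parameter.

For this specific interval (47, 53):
- Midpoint (point estimate): 50
- Margin of error: 3

The correct interpretation is the one stating confidence that the true parameter lies in the interval — option D.

D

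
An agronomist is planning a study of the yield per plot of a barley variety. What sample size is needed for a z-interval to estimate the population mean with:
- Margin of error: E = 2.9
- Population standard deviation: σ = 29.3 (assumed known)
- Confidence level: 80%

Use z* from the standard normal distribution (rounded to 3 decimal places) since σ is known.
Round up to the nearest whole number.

Using z* since population σ is known (z-interval formula).

For 80% confidence, z* = 1.282 (from standard normal table)

Sample size formula for z-interval: n = (z*σ/E)²

n = (1.282 × 29.3 / 2.9)²
  = (12.952621)²
  = 167.7704

Round up to the nearest whole number: n = 168

168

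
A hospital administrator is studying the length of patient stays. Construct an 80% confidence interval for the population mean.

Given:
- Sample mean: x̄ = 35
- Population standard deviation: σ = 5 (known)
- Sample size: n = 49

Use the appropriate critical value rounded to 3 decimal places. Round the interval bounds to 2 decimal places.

The population standard deviation σ is known, so use a z-interval (standard normal critical value).

For 80% confidence, z* = 1.282 (from standard normal table)

Standard error: SE = σ/√n = 5/√49 = 0.714286

Margin of error: E = z* × SE = 1.282 × 0.714286 = 0.9157

Z-interval: x̄ ± E = 35 ± 0.9157 = (34.0843, 35.9157)

Rounded to 2 decimal places:

(34.08, 35.92)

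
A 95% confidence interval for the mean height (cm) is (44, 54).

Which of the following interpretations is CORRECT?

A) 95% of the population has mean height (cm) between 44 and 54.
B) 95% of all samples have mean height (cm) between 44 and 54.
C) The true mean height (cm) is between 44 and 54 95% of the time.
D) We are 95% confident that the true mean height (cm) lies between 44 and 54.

A confidence interval represents our confidence in the procedure, not a probability statement about the parameter.

Key concept: If we repeated this sampling process many times and computed a 95% CI each time, about 95% of those intervals would contain the true population parameter.

For this specific interval (44, 54):
- Midpoint (point estimate): 49
- Margin of error: 5

The correct interpretation is the one stating confidence that the true parameter lies in the interval — option D.

D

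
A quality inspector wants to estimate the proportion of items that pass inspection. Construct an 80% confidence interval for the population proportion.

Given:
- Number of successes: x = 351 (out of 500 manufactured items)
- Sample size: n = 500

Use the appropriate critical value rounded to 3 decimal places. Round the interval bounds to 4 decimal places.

Sample proportion: p̂ = 351/500 = 0.702000

Check conditions for normal approximation:
  np̂ = 351 ≥ 10 ✓
  n(1-p̂) = 149 ≥ 10 ✓

The sample is large enough, so use a z-interval (normal approximation) for the proportion.

For 80% confidence, z* = 1.282 (from standard normal table)

Standard error: SE = √(p̂(1-p̂)/n) = √(0.702000×0.298000/500) = 0.02045463

Margin of error: E = z* × SE = 1.282 × 0.02045463 = 0.026223

Z-interval: p̂ ± E = 0.702000 ± 0.026223 = (0.675777, 0.728223)

Rounded to 4 decimal places:

(0.6758, 0.7282)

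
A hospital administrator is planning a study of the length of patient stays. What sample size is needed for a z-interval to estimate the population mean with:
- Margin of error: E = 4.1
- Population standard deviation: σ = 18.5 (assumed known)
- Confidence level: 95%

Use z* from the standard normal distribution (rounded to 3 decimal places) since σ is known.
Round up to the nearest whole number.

Using z* since population σ is known (z-interval formula).

For 95% confidence, z* = 1.96 (from standard normal table)

Sample size formula for z-interval: n = (z*σ/E)²

n = (1.96 × 18.5 / 4.1)²
  = (8.843902)²
  = 78.2146

Round up to the nearest whole number: n = 79

79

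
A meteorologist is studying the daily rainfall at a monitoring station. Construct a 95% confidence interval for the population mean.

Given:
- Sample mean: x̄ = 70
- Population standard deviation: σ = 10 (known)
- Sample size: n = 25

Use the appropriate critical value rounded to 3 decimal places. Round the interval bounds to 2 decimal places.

The population standard deviation σ is known, so use a z-interval (standard normal critical value).

For 95% confidence, z* = 1.96 (from standard normal table)

Standard error: SE = σ/√n = 10/√25 = 2.000000

Margin of error: E = z* × SE = 1.96 × 2.000000 = 3.9200

Z-interval: x̄ ± E = 70 ± 3.9200 = (66.0800, 73.9200)

Rounded to 2 decimal places:

(66.08, 73.92)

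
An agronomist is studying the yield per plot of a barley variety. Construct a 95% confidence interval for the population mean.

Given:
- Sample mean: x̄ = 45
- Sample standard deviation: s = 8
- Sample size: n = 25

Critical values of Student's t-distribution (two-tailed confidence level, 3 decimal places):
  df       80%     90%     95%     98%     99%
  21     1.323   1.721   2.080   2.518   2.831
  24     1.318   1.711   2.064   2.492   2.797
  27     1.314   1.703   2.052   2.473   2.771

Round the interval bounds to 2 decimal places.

The population standard deviation σ is unknown (only the sample standard deviation s is given), so use a t-interval with df = n - 1 = 25 - 1 = 24.

For 95% confidence with df = 24, t* = 2.064 (from t-table)

Standard error: SE = s/√n = 8/√25 = 1.600000

Margin of error: E = t* × SE = 2.064 × 1.600000 = 3.3024

T-interval: x̄ ± E = 45 ± 3.3024 = (41.6976, 48.3024)

Rounded to 2 decimal places:

(41.70, 48.30)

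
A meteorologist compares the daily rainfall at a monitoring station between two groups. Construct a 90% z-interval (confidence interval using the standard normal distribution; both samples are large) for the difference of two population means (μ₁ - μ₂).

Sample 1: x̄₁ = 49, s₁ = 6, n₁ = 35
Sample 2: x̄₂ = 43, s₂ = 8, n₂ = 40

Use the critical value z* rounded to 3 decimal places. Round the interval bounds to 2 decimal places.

Both samples are large (n₁ = 35 ≥ 30, n₂ = 40 ≥ 30), so a z-interval for the difference of means applies.

Point estimate: x̄₁ - x̄₂ = 49 - 43 = 6

Standard error: SE = √(s₁²/n₁ + s₂²/n₂)
= √(6²/35 + 8²/40)
= √(1.028571 + 1.600000)
= 1.621287

For 90% confidence, z* = 1.645 (from standard normal table)
Margin of error: E = z* × SE = 1.645 × 1.621287 = 2.6670

Z-interval: (x̄₁ - x̄₂) ± E = 6 ± 2.6670 = (3.3330, 8.6670)

Rounded to 2 decimal places:

(3.33, 8.67)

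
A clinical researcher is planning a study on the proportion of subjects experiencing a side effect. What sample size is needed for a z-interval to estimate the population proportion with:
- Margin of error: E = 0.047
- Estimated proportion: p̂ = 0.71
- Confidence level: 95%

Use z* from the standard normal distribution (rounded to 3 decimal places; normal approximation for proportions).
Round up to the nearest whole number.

Using z* for proportion z-interval (normal approximation).

For 95% confidence, z* = 1.96 (from standard normal table)

Sample size formula for proportion z-interval: n = z*²p̂(1-p̂)/E²

n = 1.96² × 0.71 × 0.29 / 0.047²
  = 3.8416 × 0.2059 / 0.002209
  = 358.0740

Round up to the nearest whole number: n = 359

359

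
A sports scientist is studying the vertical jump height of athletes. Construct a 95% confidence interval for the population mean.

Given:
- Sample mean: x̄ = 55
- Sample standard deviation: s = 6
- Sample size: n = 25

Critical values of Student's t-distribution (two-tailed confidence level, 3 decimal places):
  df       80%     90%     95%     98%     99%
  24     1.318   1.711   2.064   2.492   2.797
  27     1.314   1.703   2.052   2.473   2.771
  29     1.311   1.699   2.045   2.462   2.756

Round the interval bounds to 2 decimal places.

The population standard deviation σ is unknown (only the sample standard deviation s is given), so use a t-interval with df = n - 1 = 25 - 1 = 24.

For 95% confidence with df = 24, t* = 2.064 (from t-table)

Standard error: SE = s/√n = 6/√25 = 1.200000

Margin of error: E = t* × SE = 2.064 × 1.200000 = 2.4768

T-interval: x̄ ± E = 55 ± 2.4768 = (52.5232, 57.4768)

Rounded to 2 decimal places:

(52.52, 57.48)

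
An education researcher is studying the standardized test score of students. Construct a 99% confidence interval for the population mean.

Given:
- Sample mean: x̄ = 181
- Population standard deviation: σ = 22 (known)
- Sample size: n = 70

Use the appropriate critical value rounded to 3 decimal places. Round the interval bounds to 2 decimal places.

The population standard deviation σ is known, so use a z-interval (standard normal critical value).

For 99% confidence, z* = 2.576 (from standard normal table)

Standard error: SE = σ/√n = 22/√70 = 2.629503

Margin of error: E = z* × SE = 2.576 × 2.629503 = 6.7736

Z-interval: x̄ ± E = 181 ± 6.7736 = (174.2264, 187.7736)

Rounded to 2 decimal places:

(174.23, 187.77)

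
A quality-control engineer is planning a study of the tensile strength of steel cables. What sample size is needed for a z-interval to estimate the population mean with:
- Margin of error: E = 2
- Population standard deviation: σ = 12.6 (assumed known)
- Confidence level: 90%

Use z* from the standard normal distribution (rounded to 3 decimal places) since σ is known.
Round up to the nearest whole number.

Using z* since population σ is known (z-interval formula).

For 90% confidence, z* = 1.645 (from standard normal table)

Sample size formula for z-interval: n = (z*σ/E)²

n = (1.645 × 12.6 / 2)²
  = (10.363500)²
  = 107.4021

Round up to the nearest whole number: n = 108

108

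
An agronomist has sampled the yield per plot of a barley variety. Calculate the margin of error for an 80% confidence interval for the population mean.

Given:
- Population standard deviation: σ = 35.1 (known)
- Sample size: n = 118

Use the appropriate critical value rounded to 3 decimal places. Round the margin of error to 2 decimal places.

The population standard deviation σ is known, so use the z-interval margin of error formula.

For 80% confidence, z* = 1.282 (from standard normal table)

Margin of error formula for z-interval: E = z* × σ/√n

E = 1.282 × 35.1/√118
  = 1.282 × 3.231217
  = 4.1424

Rounded to 2 decimal places:

4.14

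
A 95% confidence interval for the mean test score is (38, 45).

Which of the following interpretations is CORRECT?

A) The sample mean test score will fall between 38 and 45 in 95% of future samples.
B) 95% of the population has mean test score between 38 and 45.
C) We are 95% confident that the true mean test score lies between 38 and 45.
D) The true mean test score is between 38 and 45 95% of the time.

A confidence interval represents our confidence in the procedure, not a probability statement about the parameter.

Key concept: If we repeated this sampling process many times and computed a 95% CI each time, about 95% of those intervals would contain the true population parameter.

For this specific interval (38, 45):
- Midpoint (point estimate): 41.5
- Margin of error: 3.5

The correct interpretation is the one stating confidence that the true parameter lies in the interval — option C.

C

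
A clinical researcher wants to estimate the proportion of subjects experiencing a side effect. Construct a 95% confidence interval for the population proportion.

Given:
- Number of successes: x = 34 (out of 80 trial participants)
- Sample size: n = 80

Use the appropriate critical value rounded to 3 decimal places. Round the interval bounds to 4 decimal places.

Sample proportion: p̂ = 34/80 = 0.425000

Check conditions for normal approximation:
  np̂ = 34 ≥ 10 ✓
  n(1-p̂) = 46 ≥ 10 ✓

The sample is large enough, so use a z-interval (normal approximation) for the proportion.

For 95% confidence, z* = 1.96 (from standard normal table)

Standard error: SE = √(p̂(1-p̂)/n) = √(0.425000×0.575000/80) = 0.05526923

Margin of error: E = z* × SE = 1.96 × 0.05526923 = 0.108328

Z-interval: p̂ ± E = 0.425000 ± 0.108328 = (0.316672, 0.533328)

Rounded to 4 decimal places:

(0.3167, 0.5333)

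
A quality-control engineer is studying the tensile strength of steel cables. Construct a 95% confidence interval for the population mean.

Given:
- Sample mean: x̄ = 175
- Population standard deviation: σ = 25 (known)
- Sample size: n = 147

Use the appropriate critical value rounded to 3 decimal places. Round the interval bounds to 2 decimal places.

The population standard deviation σ is known, so use a z-interval (standard normal critical value).

For 95% confidence, z* = 1.96 (from standard normal table)

Standard error: SE = σ/√n = 25/√147 = 2.061965

Margin of error: E = z* × SE = 1.96 × 2.061965 = 4.0415

Z-interval: x̄ ± E = 175 ± 4.0415 = (170.9585, 179.0415)

Rounded to 2 decimal places:

(170.96, 179.04)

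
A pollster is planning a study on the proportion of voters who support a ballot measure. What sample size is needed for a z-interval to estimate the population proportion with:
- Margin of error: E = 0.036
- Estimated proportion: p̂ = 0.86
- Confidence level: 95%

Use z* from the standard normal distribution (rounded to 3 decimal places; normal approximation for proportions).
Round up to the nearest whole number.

Using z* for proportion z-interval (normal approximation).

For 95% confidence, z* = 1.96 (from standard normal table)

Sample size formula for proportion z-interval: n = z*²p̂(1-p̂)/E²

n = 1.96² × 0.86 × 0.14 / 0.036²
  = 3.8416 × 0.1204 / 0.001296
  = 356.8894

Round up to the nearest whole number: n = 357

357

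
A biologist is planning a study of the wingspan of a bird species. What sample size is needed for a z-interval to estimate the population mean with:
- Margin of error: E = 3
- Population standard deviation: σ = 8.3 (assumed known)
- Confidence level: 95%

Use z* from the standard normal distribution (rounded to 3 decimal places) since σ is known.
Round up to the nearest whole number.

Using z* since population σ is known (z-interval formula).

For 95% confidence, z* = 1.96 (from standard normal table)

Sample size formula for z-interval: n = (z*σ/E)²

n = (1.96 × 8.3 / 3)²
  = (5.422667)²
  = 29.4053

Round up to the nearest whole number: n = 30

30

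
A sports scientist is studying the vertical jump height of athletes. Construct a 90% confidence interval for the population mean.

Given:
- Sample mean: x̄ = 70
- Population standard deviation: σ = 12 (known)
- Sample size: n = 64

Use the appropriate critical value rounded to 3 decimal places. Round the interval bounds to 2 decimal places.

The population standard deviation σ is known, so use a z-interval (standard normal critical value).

For 90% confidence, z* = 1.645 (from standard normal table)

Standard error: SE = σ/√n = 12/√64 = 1.500000

Margin of error: E = z* × SE = 1.645 × 1.500000 = 2.4675

Z-interval: x̄ ± E = 70 ± 2.4675 = (67.5325, 72.4675)

Rounded to 2 decimal places:

(67.53, 72.47)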